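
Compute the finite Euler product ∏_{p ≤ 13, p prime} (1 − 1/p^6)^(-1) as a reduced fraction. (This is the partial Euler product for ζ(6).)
∏ = 14388679339409375/14143390691632128

The primes p ≤ 13 are [2, 3, 5, 7, 11, 13]. For each prime, (1 − 1/p^6)^(-1) = p^6 / (p^6 − 1). The product is (1 − 1/2^6)^(-1), (1 − 1/3^6)^(-1), (1 − 1/5^6)^(-1), (1 − 1/7^6)^(-1), (1 − 1/11^6)^(-1), (1 − 1/13^6)^(-1) = ∏ p^6 / (p^6 − 1) = 14388679339409375/14143390691632128.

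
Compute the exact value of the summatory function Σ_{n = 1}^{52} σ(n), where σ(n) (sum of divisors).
Σ_{n ≤ 52} σ(n) = 2250

Compute σ(n) for each 1 ≤ n ≤ 52: σ(1) = 1, σ(2) = 3, σ(3) = 4, σ(4) = 7, σ(5) = 6, σ(6) = 12, σ(7) = 8, σ(8) = 15, σ(9) = 13, σ(10) = 18, σ(11) = 12, σ(12) = 28, σ(13) = 14, σ(14) = 24, σ(15) = 24, σ(16) = 31, σ(17) = 18, σ(18) = 39, σ(19) = 20, σ(20) = 42, σ(21) = 32, σ(22) = 36, σ(23) = 24, σ(24) = 60, σ(25) = 31, σ(26) = 42, σ(27) = 40, σ(28) = 56, σ(29) = 30, σ(30) = 72, σ(31) = 32, σ(32) = 63, σ(33) = 48, σ(34) = 54, σ(35) = 48, σ(36) = 91, σ(37) = 38, σ(38) = 60, σ(39) = 56, σ(40) = 90, σ(41) = 42, σ(42) = 96, σ(43) = 44, σ(44) = 84, σ(45) = 78, σ(46) = 72, σ(47) = 48, σ(48) = 124, σ(49) = 57, σ(50) = 93, σ(51) = 72, σ(52) = 98. Summing all 52 values: 2250. (Average order: Σ_{n ≤ x} σ(n) ~ (π²/12) x². For x = 52, (π²/12)·52² ≈ 2223.95.)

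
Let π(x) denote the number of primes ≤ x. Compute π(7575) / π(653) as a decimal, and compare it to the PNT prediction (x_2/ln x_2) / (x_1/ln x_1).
π(7575)/π(653) = 961/119 ≈ 8.0756;  PNT prediction ≈ 8.4173.

π(653) = 119 and π(7575) = 961, so π(7575)/π(653) ≈ 8.0756. The PNT-predicted ratio is (7575/ln(7575)) / (653/ln(653)) ≈ 8.4173. The two agree to within a few percent, as expected.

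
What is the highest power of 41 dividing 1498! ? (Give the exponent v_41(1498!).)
v_41(1498!) = 36

Legendre's formula: v_p(n!) = Σ_{k ≥ 1} ⌊n / p^k⌋. For p = 41, n = 1498, the terms are:
  ⌊1498/41^1⌋ = ⌊1498/41⌋ = 36
(the next term ⌊1498/41^2⌋ = 0, terminating the sum). Summing: v_41(1498!) = 36 = 36.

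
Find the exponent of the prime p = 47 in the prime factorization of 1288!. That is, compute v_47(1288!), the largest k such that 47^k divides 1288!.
v_47(1288!) = 27

Legendre's formula: v_p(n!) = Σ_{k ≥ 1} ⌊n / p^k⌋. For p = 47, n = 1288, the terms are:
  ⌊1288/47^1⌋ = ⌊1288/47⌋ = 27
(the next term ⌊1288/47^2⌋ = 0, terminating the sum). Summing: v_47(1288!) = 27 = 27.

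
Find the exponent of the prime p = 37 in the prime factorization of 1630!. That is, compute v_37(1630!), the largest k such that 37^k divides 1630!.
v_37(1630!) = 45

Legendre's formula: v_p(n!) = Σ_{k ≥ 1} ⌊n / p^k⌋. For p = 37, n = 1630, the terms are:
  ⌊1630/37^1⌋ = ⌊1630/37⌋ = 44
  ⌊1630/37^2⌋ = ⌊1630/1369⌋ = 1
(the next term ⌊1630/37^3⌋ = 0, terminating the sum). Summing: v_37(1630!) = 44 + 1 = 45.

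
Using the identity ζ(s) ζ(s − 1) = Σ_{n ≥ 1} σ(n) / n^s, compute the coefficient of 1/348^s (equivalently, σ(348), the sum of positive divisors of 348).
σ(348) = 840

In the product (Σ m^0/m^s)(Σ k / k^s) = Σ (Σ_{d | n} d) / n^s, the coefficient of 1/n^s is σ(n) = Σ_{d | n} d. For n = 348, divisors are [1, 2, 3, 4, 6, 12, 29, 58, 87, 116, 174, 348]; summing: σ(348) = 840.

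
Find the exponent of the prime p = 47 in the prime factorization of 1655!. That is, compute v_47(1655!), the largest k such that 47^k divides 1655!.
v_47(1655!) = 35

Legendre's formula: v_p(n!) = Σ_{k ≥ 1} ⌊n / p^k⌋. For p = 47, n = 1655, the terms are:
  ⌊1655/47^1⌋ = ⌊1655/47⌋ = 35
(the next term ⌊1655/47^2⌋ = 0, terminating the sum). Summing: v_47(1655!) = 35 = 35.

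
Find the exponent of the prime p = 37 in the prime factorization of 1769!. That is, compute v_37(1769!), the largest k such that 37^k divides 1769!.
v_37(1769!) = 48

Legendre's formula: v_p(n!) = Σ_{k ≥ 1} ⌊n / p^k⌋. For p = 37, n = 1769, the terms are:
  ⌊1769/37^1⌋ = ⌊1769/37⌋ = 47
  ⌊1769/37^2⌋ = ⌊1769/1369⌋ = 1
(the next term ⌊1769/37^3⌋ = 0, terminating the sum). Summing: v_37(1769!) = 47 + 1 = 48.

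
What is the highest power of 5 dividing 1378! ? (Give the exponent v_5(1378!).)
v_5(1378!) = 343

Legendre's formula: v_p(n!) = Σ_{k ≥ 1} ⌊n / p^k⌋. For p = 5, n = 1378, the terms are:
  ⌊1378/5^1⌋ = ⌊1378/5⌋ = 275
  ⌊1378/5^2⌋ = ⌊1378/25⌋ = 55
  ⌊1378/5^3⌋ = ⌊1378/125⌋ = 11
  ⌊1378/5^4⌋ = ⌊1378/625⌋ = 2
(the next term ⌊1378/5^5⌋ = 0, terminating the sum). Summing: v_5(1378!) = 275 + 55 + 11 + 2 = 343.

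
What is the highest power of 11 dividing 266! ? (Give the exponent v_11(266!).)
v_11(266!) = 26

Legendre's formula: v_p(n!) = Σ_{k ≥ 1} ⌊n / p^k⌋. For p = 11, n = 266, the terms are:
  ⌊266/11^1⌋ = ⌊266/11⌋ = 24
  ⌊266/11^2⌋ = ⌊266/121⌋ = 2
(the next term ⌊266/11^3⌋ = 0, terminating the sum). Summing: v_11(266!) = 24 + 2 = 26.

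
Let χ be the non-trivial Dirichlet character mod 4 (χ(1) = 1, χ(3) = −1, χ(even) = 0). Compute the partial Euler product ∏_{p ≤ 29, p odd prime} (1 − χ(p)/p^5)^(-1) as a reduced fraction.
∏ = 56323365267735696811786180032270097409625/56540602747326702466218687430868194033664

The odd primes p ≤ 29 are [3, 5, 7, 11, 13, 17, 19, 23, 29]. For each, χ(p) = 1 if p ≡ 1 mod 4, χ(p) = −1 if p ≡ 3 mod 4. Taking (1 − χ(p)/p^5)^(-1) = p^5/(p^5 − χ(p)): (1 − (-1)/3^5)^(-1) · (1 − (1)/5^5)^(-1) · (1 − (-1)/7^5)^(-1) · (1 − (-1)/11^5)^(-1) · (1 − (1)/13^5)^(-1) · (1 − (1)/17^5)^(-1) · (1 − (-1)/19^5)^(-1) · (1 − (-1)/23^5)^(-1) · (1 − (1)/29^5)^(-1) = 56323365267735696811786180032270097409625/56540602747326702466218687430868194033664.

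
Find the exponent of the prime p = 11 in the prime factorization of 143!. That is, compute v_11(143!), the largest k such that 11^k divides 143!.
v_11(143!) = 14

Legendre's formula: v_p(n!) = Σ_{k ≥ 1} ⌊n / p^k⌋. For p = 11, n = 143, the terms are:
  ⌊143/11^1⌋ = ⌊143/11⌋ = 13
  ⌊143/11^2⌋ = ⌊143/121⌋ = 1
(the next term ⌊143/11^3⌋ = 0, terminating the sum). Summing: v_11(143!) = 13 + 1 = 14.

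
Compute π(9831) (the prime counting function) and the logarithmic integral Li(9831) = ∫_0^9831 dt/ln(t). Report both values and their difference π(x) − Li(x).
π(9831) = 1212;  Li(9831) ≈ 1227.77;  π(x) − Li(x) ≈ -15.77.

Direct count of primes ≤ 9831 gives π(9831) = 1212. Numerical evaluation of the logarithmic integral gives Li(9831) ≈ 1227.77. The difference π(x) − Li(x) ≈ -15.77 is typically negative for small/moderate x (Li(x) overestimates), though Littlewood's theorem shows this sign changes infinitely often.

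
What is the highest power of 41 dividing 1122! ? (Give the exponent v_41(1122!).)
v_41(1122!) = 27

Legendre's formula: v_p(n!) = Σ_{k ≥ 1} ⌊n / p^k⌋. For p = 41, n = 1122, the terms are:
  ⌊1122/41^1⌋ = ⌊1122/41⌋ = 27
(the next term ⌊1122/41^2⌋ = 0, terminating the sum). Summing: v_41(1122!) = 27 = 27.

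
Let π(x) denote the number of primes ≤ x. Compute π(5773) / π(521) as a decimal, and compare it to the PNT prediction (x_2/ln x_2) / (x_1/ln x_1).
π(5773)/π(521) = 757/98 ≈ 7.7245;  PNT prediction ≈ 8.0035.

π(521) = 98 and π(5773) = 757, so π(5773)/π(521) ≈ 7.7245. The PNT-predicted ratio is (5773/ln(5773)) / (521/ln(521)) ≈ 8.0035. The two agree to within a few percent, as expected.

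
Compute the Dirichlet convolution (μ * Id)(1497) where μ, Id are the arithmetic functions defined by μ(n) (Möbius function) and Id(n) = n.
(μ * Id)(1497) = 996

Divisors of 1497: [1, 3, 499, 1497]. For each d | 1497:
  d = 1: μ(1) · Id(1497/1) = 1 · 1497 = 1497
  d = 3: μ(3) · Id(1497/3) = -1 · 499 = -499
  d = 499: μ(499) · Id(1497/499) = -1 · 3 = -3
  d = 1497: μ(1497) · Id(1497/1497) = 1 · 1 = 1
Summing: (μ * Id)(1497) = 1497 + -499 + -3 + 1 = 996.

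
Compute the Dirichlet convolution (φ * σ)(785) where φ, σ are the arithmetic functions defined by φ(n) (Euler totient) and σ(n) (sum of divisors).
(φ * σ)(785) = 3140

Divisors of 785: [1, 5, 157, 785]. For each d | 785:
  d = 1: φ(1) · σ(785/1) = 1 · 948 = 948
  d = 5: φ(5) · σ(785/5) = 4 · 158 = 632
  d = 157: φ(157) · σ(785/157) = 156 · 6 = 936
  d = 785: φ(785) · σ(785/785) = 624 · 1 = 624
Summing: (φ * σ)(785) = 948 + 632 + 936 + 624 = 3140.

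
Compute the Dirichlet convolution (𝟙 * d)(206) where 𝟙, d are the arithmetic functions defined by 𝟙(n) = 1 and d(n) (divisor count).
(𝟙 * d)(206) = 9

Divisors of 206: [1, 2, 103, 206]. For each d | 206:
  d = 1: 𝟙(1) · d(206/1) = 1 · 4 = 4
  d = 2: 𝟙(2) · d(206/2) = 1 · 2 = 2
  d = 103: 𝟙(103) · d(206/103) = 1 · 2 = 2
  d = 206: 𝟙(206) · d(206/206) = 1 · 1 = 1
Summing: (𝟙 * d)(206) = 4 + 2 + 2 + 1 = 9.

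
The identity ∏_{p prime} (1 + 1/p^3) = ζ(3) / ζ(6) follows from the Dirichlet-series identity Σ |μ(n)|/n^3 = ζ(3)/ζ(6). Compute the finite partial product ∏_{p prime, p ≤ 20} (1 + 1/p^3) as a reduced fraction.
∏ = 223851228120576/189501362017825

The primes p ≤ 20 are [2, 3, 5, 7, 11, 13, 17, 19]. For each, (1 + 1/p^3) = (p^3 + 1)/p^3. Multiplying these fractions over p ∈ [2, 3, 5, 7, 11, 13, 17, 19] gives 223851228120576/189501362017825. (In the limit P → ∞ this tends to ζ(3)/ζ(6).)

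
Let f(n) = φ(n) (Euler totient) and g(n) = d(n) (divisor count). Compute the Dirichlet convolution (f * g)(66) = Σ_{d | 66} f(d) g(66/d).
(φ * d)(66) = 144

Divisors of 66: [1, 2, 3, 6, 11, 22, 33, 66]. For each d | 66:
  d = 1: φ(1) · d(66/1) = 1 · 8 = 8
  d = 2: φ(2) · d(66/2) = 1 · 4 = 4
  d = 3: φ(3) · d(66/3) = 2 · 4 = 8
  d = 6: φ(6) · d(66/6) = 2 · 2 = 4
  d = 11: φ(11) · d(66/11) = 10 · 4 = 40
  d = 22: φ(22) · d(66/22) = 10 · 2 = 20
  d = 33: φ(33) · d(66/33) = 20 · 2 = 40
  d = 66: φ(66) · d(66/66) = 20 · 1 = 20
Summing: (φ * d)(66) = 8 + 4 + 8 + 4 + 40 + 20 + 40 + 20 = 144.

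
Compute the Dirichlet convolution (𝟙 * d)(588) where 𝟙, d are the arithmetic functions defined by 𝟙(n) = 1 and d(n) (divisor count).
(𝟙 * d)(588) = 108

Divisors of 588: [1, 2, 3, 4, 6, 7, 12, 14, 21, 28, 42, 49, 84, 98, 147, 196, 294, 588]. For each d | 588:
  d = 1: 𝟙(1) · d(588/1) = 1 · 18 = 18
  d = 2: 𝟙(2) · d(588/2) = 1 · 12 = 12
  d = 3: 𝟙(3) · d(588/3) = 1 · 9 = 9
  d = 4: 𝟙(4) · d(588/4) = 1 · 6 = 6
  d = 6: 𝟙(6) · d(588/6) = 1 · 6 = 6
  d = 7: 𝟙(7) · d(588/7) = 1 · 12 = 12
  d = 12: 𝟙(12) · d(588/12) = 1 · 3 = 3
  d = 14: 𝟙(14) · d(588/14) = 1 · 8 = 8
  d = 21: 𝟙(21) · d(588/21) = 1 · 6 = 6
  d = 28: 𝟙(28) · d(588/28) = 1 · 4 = 4
  d = 42: 𝟙(42) · d(588/42) = 1 · 4 = 4
  d = 49: 𝟙(49) · d(588/49) = 1 · 6 = 6
  d = 84: 𝟙(84) · d(588/84) = 1 · 2 = 2
  d = 98: 𝟙(98) · d(588/98) = 1 · 4 = 4
  d = 147: 𝟙(147) · d(588/147) = 1 · 3 = 3
  d = 196: 𝟙(196) · d(588/196) = 1 · 2 = 2
  d = 294: 𝟙(294) · d(588/294) = 1 · 2 = 2
  d = 588: 𝟙(588) · d(588/588) = 1 · 1 = 1
Summing: (𝟙 * d)(588) = 18 + 12 + 9 + 6 + 6 + 12 + 3 + 8 + 6 + 4 + 4 + 6 + 2 + 4 + 3 + 2 + 2 + 1 = 108.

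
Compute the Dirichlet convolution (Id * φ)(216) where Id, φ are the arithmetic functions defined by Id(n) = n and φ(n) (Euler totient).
(Id * φ)(216) = 1620

Divisors of 216: [1, 2, 3, 4, 6, 8, 9, 12, 18, 24, 27, 36, 54, 72, 108, 216]. For each d | 216:
  d = 1: Id(1) · φ(216/1) = 1 · 72 = 72
  d = 2: Id(2) · φ(216/2) = 2 · 36 = 72
  d = 3: Id(3) · φ(216/3) = 3 · 24 = 72
  d = 4: Id(4) · φ(216/4) = 4 · 18 = 72
  d = 6: Id(6) · φ(216/6) = 6 · 12 = 72
  d = 8: Id(8) · φ(216/8) = 8 · 18 = 144
  d = 9: Id(9) · φ(216/9) = 9 · 8 = 72
  d = 12: Id(12) · φ(216/12) = 12 · 6 = 72
  d = 18: Id(18) · φ(216/18) = 18 · 4 = 72
  d = 24: Id(24) · φ(216/24) = 24 · 6 = 144
  d = 27: Id(27) · φ(216/27) = 27 · 4 = 108
  d = 36: Id(36) · φ(216/36) = 36 · 2 = 72
  d = 54: Id(54) · φ(216/54) = 54 · 2 = 108
  d = 72: Id(72) · φ(216/72) = 72 · 2 = 144
  d = 108: Id(108) · φ(216/108) = 108 · 1 = 108
  d = 216: Id(216) · φ(216/216) = 216 · 1 = 216
Summing: (Id * φ)(216) = 72 + 72 + 72 + 72 + 72 + 144 + 72 + 72 + 72 + 144 + 108 + 72 + 108 + 144 + 108 + 216 = 1620.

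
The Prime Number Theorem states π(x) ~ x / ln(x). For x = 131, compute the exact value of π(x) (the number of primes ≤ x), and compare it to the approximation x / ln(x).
π(131) = 32;  x/ln(x) ≈ 26.87;  relative error ≈ 16.03%.

Directly count primes up to 131: π(131) = 32. The PNT approximation gives 131/ln(131) ≈ 131/4.87520 ≈ 26.87. Relative error (π(x) − x/ln(x)) / π(x) ≈ 16.03%; the approximation is known to undercount slightly (Li(x) is a better estimate).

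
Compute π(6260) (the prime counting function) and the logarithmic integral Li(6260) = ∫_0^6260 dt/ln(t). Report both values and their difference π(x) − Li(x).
π(6260) = 813;  Li(6260) ≈ 830.23;  π(x) − Li(x) ≈ -17.23.

Direct count of primes ≤ 6260 gives π(6260) = 813. Numerical evaluation of the logarithmic integral gives Li(6260) ≈ 830.23. The difference π(x) − Li(x) ≈ -17.23 is typically negative for small/moderate x (Li(x) overestimates), though Littlewood's theorem shows this sign changes infinitely often.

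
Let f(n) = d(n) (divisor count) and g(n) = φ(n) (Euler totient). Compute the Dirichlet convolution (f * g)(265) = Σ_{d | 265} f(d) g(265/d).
(d * φ)(265) = 324

Divisors of 265: [1, 5, 53, 265]. For each d | 265:
  d = 1: d(1) · φ(265/1) = 1 · 208 = 208
  d = 5: d(5) · φ(265/5) = 2 · 52 = 104
  d = 53: d(53) · φ(265/53) = 2 · 4 = 8
  d = 265: d(265) · φ(265/265) = 4 · 1 = 4
Summing: (d * φ)(265) = 208 + 104 + 8 + 4 = 324.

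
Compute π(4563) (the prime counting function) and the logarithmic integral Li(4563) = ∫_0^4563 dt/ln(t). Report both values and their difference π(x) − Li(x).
π(4563) = 618;  Li(4563) ≈ 632.70;  π(x) − Li(x) ≈ -14.70.

Direct count of primes ≤ 4563 gives π(4563) = 618. Numerical evaluation of the logarithmic integral gives Li(4563) ≈ 632.70. The difference π(x) − Li(x) ≈ -14.70 is typically negative for small/moderate x (Li(x) overestimates), though Littlewood's theorem shows this sign changes infinitely often.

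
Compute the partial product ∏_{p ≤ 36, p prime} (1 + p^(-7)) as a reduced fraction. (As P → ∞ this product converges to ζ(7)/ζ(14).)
∏ = 45636384576315690080929715569674882079693135504462522074208731086848/45261280733327250662945753058202857554009606630517518569698816246875

The primes p ≤ 36 are [2, 3, 5, 7, 11, 13, 17, 19, 23, 29, 31]. For each, (1 + 1/p^7) = (p^7 + 1)/p^7. Multiplying these fractions over p ∈ [2, 3, 5, 7, 11, 13, 17, 19, 23, 29, 31] gives 45636384576315690080929715569674882079693135504462522074208731086848/45261280733327250662945753058202857554009606630517518569698816246875. (In the limit P → ∞ this tends to ζ(7)/ζ(14).)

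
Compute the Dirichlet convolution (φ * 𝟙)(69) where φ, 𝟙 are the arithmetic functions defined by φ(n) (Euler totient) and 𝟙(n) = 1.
(φ * 𝟙)(69) = 69

Divisors of 69: [1, 3, 23, 69]. For each d | 69:
  d = 1: φ(1) · 𝟙(69/1) = 1 · 1 = 1
  d = 3: φ(3) · 𝟙(69/3) = 2 · 1 = 2
  d = 23: φ(23) · 𝟙(69/23) = 22 · 1 = 22
  d = 69: φ(69) · 𝟙(69/69) = 44 · 1 = 44
Summing: (φ * 𝟙)(69) = 1 + 2 + 22 + 44 = 69.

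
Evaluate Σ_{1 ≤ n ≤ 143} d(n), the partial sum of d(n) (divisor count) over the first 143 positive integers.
Σ_{n ≤ 143} d(n) = 731

Compute d(n) for each 1 ≤ n ≤ 143: d(1) = 1, d(2) = 2, d(3) = 2, d(4) = 3, d(5) = 2, d(6) = 4, d(7) = 2, d(8) = 4, d(9) = 3, d(10) = 4, d(11) = 2, d(12) = 6, d(13) = 2, d(14) = 4, d(15) = 4, d(16) = 5, d(17) = 2, d(18) = 6, d(19) = 2, d(20) = 6, d(21) = 4, d(22) = 4, d(23) = 2, d(24) = 8, d(25) = 3, d(26) = 4, d(27) = 4, d(28) = 6, d(29) = 2, d(30) = 8, d(31) = 2, d(32) = 6, d(33) = 4, d(34) = 4, d(35) = 4, d(36) = 9, d(37) = 2, d(38) = 4, d(39) = 4, d(40) = 8, d(41) = 2, d(42) = 8, d(43) = 2, d(44) = 6, d(45) = 6, d(46) = 4, d(47) = 2, d(48) = 10, d(49) = 3, d(50) = 6, d(51) = 4, d(52) = 6, d(53) = 2, d(54) = 8, d(55) = 4, d(56) = 8, d(57) = 4, d(58) = 4, d(59) = 2, d(60) = 12, d(61) = 2, d(62) = 4, d(63) = 6, d(64) = 7, d(65) = 4, d(66) = 8, d(67) = 2, d(68) = 6, d(69) = 4, d(70) = 8, d(71) = 2, d(72) = 12, d(73) = 2, d(74) = 4, d(75) = 6, d(76) = 6, d(77) = 4, d(78) = 8, d(79) = 2, d(80) = 10, d(81) = 5, d(82) = 4, d(83) = 2, d(84) = 12, d(85) = 4, d(86) = 4, d(87) = 4, d(88) = 8, d(89) = 2, d(90) = 12, d(91) = 4, d(92) = 6, d(93) = 4, d(94) = 4, d(95) = 4, d(96) = 12, d(97) = 2, d(98) = 6, d(99) = 6, d(100) = 9, d(101) = 2, d(102) = 8, d(103) = 2, d(104) = 8, d(105) = 8, d(106) = 4, d(107) = 2, d(108) = 12, d(109) = 2, d(110) = 8, d(111) = 4, d(112) = 10, d(113) = 2, d(114) = 8, d(115) = 4, d(116) = 6, d(117) = 6, d(118) = 4, d(119) = 4, d(120) = 16, d(121) = 3, d(122) = 4, d(123) = 4, d(124) = 6, d(125) = 4, d(126) = 12, d(127) = 2, d(128) = 8, d(129) = 4, d(130) = 8, d(131) = 2, d(132) = 12, d(133) = 4, d(134) = 4, d(135) = 8, d(136) = 8, d(137) = 2, d(138) = 8, d(139) = 2, d(140) = 12, d(141) = 4, d(142) = 4, d(143) = 4. Summing all 143 values: 731. (Dirichlet's divisor formula: Σ_{n ≤ x} d(n) = x ln(x) + (2γ − 1) x + O(√x). For x = 143, the asymptotic estimate is ≈ 731.77.)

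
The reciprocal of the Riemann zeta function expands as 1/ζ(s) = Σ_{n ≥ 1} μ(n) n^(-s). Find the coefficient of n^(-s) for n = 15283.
μ(15283) = -1

Factor n = 15283 = 17 · 29 · 31. μ(n) = 0 if any exponent ≥ 2 (not squarefree); otherwise μ(n) = (−1)^{ω(n)} where ω(n) is the number of distinct prime factors. Applying: μ(15283) = -1.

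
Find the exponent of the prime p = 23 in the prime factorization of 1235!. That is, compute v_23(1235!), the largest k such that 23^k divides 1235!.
v_23(1235!) = 55

Legendre's formula: v_p(n!) = Σ_{k ≥ 1} ⌊n / p^k⌋. For p = 23, n = 1235, the terms are:
  ⌊1235/23^1⌋ = ⌊1235/23⌋ = 53
  ⌊1235/23^2⌋ = ⌊1235/529⌋ = 2
(the next term ⌊1235/23^3⌋ = 0, terminating the sum). Summing: v_23(1235!) = 53 + 2 = 55.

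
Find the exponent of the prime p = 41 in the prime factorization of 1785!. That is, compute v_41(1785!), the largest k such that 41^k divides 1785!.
v_41(1785!) = 44

Legendre's formula: v_p(n!) = Σ_{k ≥ 1} ⌊n / p^k⌋. For p = 41, n = 1785, the terms are:
  ⌊1785/41^1⌋ = ⌊1785/41⌋ = 43
  ⌊1785/41^2⌋ = ⌊1785/1681⌋ = 1
(the next term ⌊1785/41^3⌋ = 0, terminating the sum). Summing: v_41(1785!) = 43 + 1 = 44.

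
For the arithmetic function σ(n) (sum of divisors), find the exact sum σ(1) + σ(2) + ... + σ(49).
Σ_{n ≤ 49} σ(n) = 1987

Compute σ(n) for each 1 ≤ n ≤ 49: σ(1) = 1, σ(2) = 3, σ(3) = 4, σ(4) = 7, σ(5) = 6, σ(6) = 12, σ(7) = 8, σ(8) = 15, σ(9) = 13, σ(10) = 18, σ(11) = 12, σ(12) = 28, σ(13) = 14, σ(14) = 24, σ(15) = 24, σ(16) = 31, σ(17) = 18, σ(18) = 39, σ(19) = 20, σ(20) = 42, σ(21) = 32, σ(22) = 36, σ(23) = 24, σ(24) = 60, σ(25) = 31, σ(26) = 42, σ(27) = 40, σ(28) = 56, σ(29) = 30, σ(30) = 72, σ(31) = 32, σ(32) = 63, σ(33) = 48, σ(34) = 54, σ(35) = 48, σ(36) = 91, σ(37) = 38, σ(38) = 60, σ(39) = 56, σ(40) = 90, σ(41) = 42, σ(42) = 96, σ(43) = 44, σ(44) = 84, σ(45) = 78, σ(46) = 72, σ(47) = 48, σ(48) = 124, σ(49) = 57. Summing all 49 values: 1987. (Average order: Σ_{n ≤ x} σ(n) ~ (π²/12) x². For x = 49, (π²/12)·49² ≈ 1974.74.)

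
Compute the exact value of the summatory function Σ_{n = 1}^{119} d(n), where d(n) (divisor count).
Σ_{n ≤ 119} d(n) = 586

Compute d(n) for each 1 ≤ n ≤ 119: d(1) = 1, d(2) = 2, d(3) = 2, d(4) = 3, d(5) = 2, d(6) = 4, d(7) = 2, d(8) = 4, d(9) = 3, d(10) = 4, d(11) = 2, d(12) = 6, d(13) = 2, d(14) = 4, d(15) = 4, d(16) = 5, d(17) = 2, d(18) = 6, d(19) = 2, d(20) = 6, d(21) = 4, d(22) = 4, d(23) = 2, d(24) = 8, d(25) = 3, d(26) = 4, d(27) = 4, d(28) = 6, d(29) = 2, d(30) = 8, d(31) = 2, d(32) = 6, d(33) = 4, d(34) = 4, d(35) = 4, d(36) = 9, d(37) = 2, d(38) = 4, d(39) = 4, d(40) = 8, d(41) = 2, d(42) = 8, d(43) = 2, d(44) = 6, d(45) = 6, d(46) = 4, d(47) = 2, d(48) = 10, d(49) = 3, d(50) = 6, d(51) = 4, d(52) = 6, d(53) = 2, d(54) = 8, d(55) = 4, d(56) = 8, d(57) = 4, d(58) = 4, d(59) = 2, d(60) = 12, d(61) = 2, d(62) = 4, d(63) = 6, d(64) = 7, d(65) = 4, d(66) = 8, d(67) = 2, d(68) = 6, d(69) = 4, d(70) = 8, d(71) = 2, d(72) = 12, d(73) = 2, d(74) = 4, d(75) = 6, d(76) = 6, d(77) = 4, d(78) = 8, d(79) = 2, d(80) = 10, d(81) = 5, d(82) = 4, d(83) = 2, d(84) = 12, d(85) = 4, d(86) = 4, d(87) = 4, d(88) = 8, d(89) = 2, d(90) = 12, d(91) = 4, d(92) = 6, d(93) = 4, d(94) = 4, d(95) = 4, d(96) = 12, d(97) = 2, d(98) = 6, d(99) = 6, d(100) = 9, d(101) = 2, d(102) = 8, d(103) = 2, d(104) = 8, d(105) = 8, d(106) = 4, d(107) = 2, d(108) = 12, d(109) = 2, d(110) = 8, d(111) = 4, d(112) = 10, d(113) = 2, d(114) = 8, d(115) = 4, d(116) = 6, d(117) = 6, d(118) = 4, d(119) = 4. Summing all 119 values: 586. (Dirichlet's divisor formula: Σ_{n ≤ x} d(n) = x ln(x) + (2γ − 1) x + O(√x). For x = 119, the asymptotic estimate is ≈ 587.09.)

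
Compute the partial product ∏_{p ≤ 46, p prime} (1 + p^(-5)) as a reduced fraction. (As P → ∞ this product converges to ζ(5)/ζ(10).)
∏ = 337266640043527822041984546776597328186597199973708681183232/325579173304271359254907763799806016454065290452479278531405

The primes p ≤ 46 are [2, 3, 5, 7, 11, 13, 17, 19, 23, 29, 31, 37, 41, 43]. For each, (1 + 1/p^5) = (p^5 + 1)/p^5. Multiplying these fractions over p ∈ [2, 3, 5, 7, 11, 13, 17, 19, 23, 29, 31, 37, 41, 43] gives 337266640043527822041984546776597328186597199973708681183232/325579173304271359254907763799806016454065290452479278531405. (In the limit P → ∞ this tends to ζ(5)/ζ(10).)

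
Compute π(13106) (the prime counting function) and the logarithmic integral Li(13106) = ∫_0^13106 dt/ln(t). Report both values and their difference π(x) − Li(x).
π(13106) = 1559;  Li(13106) ≈ 1578.29;  π(x) − Li(x) ≈ -19.29.

Direct count of primes ≤ 13106 gives π(13106) = 1559. Numerical evaluation of the logarithmic integral gives Li(13106) ≈ 1578.29. The difference π(x) − Li(x) ≈ -19.29 is typically negative for small/moderate x (Li(x) overestimates), though Littlewood's theorem shows this sign changes infinitely often.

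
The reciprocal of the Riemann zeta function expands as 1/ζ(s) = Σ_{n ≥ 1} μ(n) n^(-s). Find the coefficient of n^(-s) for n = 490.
μ(490) = 0

Factor n = 490 = 2 · 5 · 7^2. μ(n) = 0 if any exponent ≥ 2 (not squarefree); otherwise μ(n) = (−1)^{ω(n)} where ω(n) is the number of distinct prime factors. Applying: μ(490) = 0.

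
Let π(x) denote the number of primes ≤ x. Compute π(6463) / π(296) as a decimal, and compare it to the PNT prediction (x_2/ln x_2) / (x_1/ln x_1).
π(6463)/π(296) = 838/62 ≈ 13.5161;  PNT prediction ≈ 14.1609.

π(296) = 62 and π(6463) = 838, so π(6463)/π(296) ≈ 13.5161. The PNT-predicted ratio is (6463/ln(6463)) / (296/ln(296)) ≈ 14.1609. The two agree to within a few percent, as expected.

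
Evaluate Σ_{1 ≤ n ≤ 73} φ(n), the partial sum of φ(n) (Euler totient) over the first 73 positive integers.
Σ_{n ≤ 73} φ(n) = 1660

Compute φ(n) for each 1 ≤ n ≤ 73: φ(1) = 1, φ(2) = 1, φ(3) = 2, φ(4) = 2, φ(5) = 4, φ(6) = 2, φ(7) = 6, φ(8) = 4, φ(9) = 6, φ(10) = 4, φ(11) = 10, φ(12) = 4, φ(13) = 12, φ(14) = 6, φ(15) = 8, φ(16) = 8, φ(17) = 16, φ(18) = 6, φ(19) = 18, φ(20) = 8, φ(21) = 12, φ(22) = 10, φ(23) = 22, φ(24) = 8, φ(25) = 20, φ(26) = 12, φ(27) = 18, φ(28) = 12, φ(29) = 28, φ(30) = 8, φ(31) = 30, φ(32) = 16, φ(33) = 20, φ(34) = 16, φ(35) = 24, φ(36) = 12, φ(37) = 36, φ(38) = 18, φ(39) = 24, φ(40) = 16, φ(41) = 40, φ(42) = 12, φ(43) = 42, φ(44) = 20, φ(45) = 24, φ(46) = 22, φ(47) = 46, φ(48) = 16, φ(49) = 42, φ(50) = 20, φ(51) = 32, φ(52) = 24, φ(53) = 52, φ(54) = 18, φ(55) = 40, φ(56) = 24, φ(57) = 36, φ(58) = 28, φ(59) = 58, φ(60) = 16, φ(61) = 60, φ(62) = 30, φ(63) = 36, φ(64) = 32, φ(65) = 48, φ(66) = 20, φ(67) = 66, φ(68) = 32, φ(69) = 44, φ(70) = 24, φ(71) = 70, φ(72) = 24, φ(73) = 72. Summing all 73 values: 1660. (Average order: Σ_{n ≤ x} φ(n) ~ (3/π²) x². For x = 73, (3/π²)·73² ≈ 1619.82.)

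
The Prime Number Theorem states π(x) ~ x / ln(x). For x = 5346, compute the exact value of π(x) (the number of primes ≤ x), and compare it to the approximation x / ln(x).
π(5346) = 706;  x/ln(x) ≈ 622.78;  relative error ≈ 11.79%.

Directly count primes up to 5346: π(5346) = 706. The PNT approximation gives 5346/ln(5346) ≈ 5346/8.58410 ≈ 622.78. Relative error (π(x) − x/ln(x)) / π(x) ≈ 11.79%; the approximation is known to undercount slightly (Li(x) is a better estimate).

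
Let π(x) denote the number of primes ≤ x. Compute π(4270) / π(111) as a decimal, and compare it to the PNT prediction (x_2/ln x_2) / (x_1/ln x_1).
π(4270)/π(111) = 585/29 ≈ 20.1724;  PNT prediction ≈ 21.6725.

π(111) = 29 and π(4270) = 585, so π(4270)/π(111) ≈ 20.1724. The PNT-predicted ratio is (4270/ln(4270)) / (111/ln(111)) ≈ 21.6725. The two agree to within a few percent, as expected.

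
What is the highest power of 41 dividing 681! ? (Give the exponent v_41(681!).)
v_41(681!) = 16

Legendre's formula: v_p(n!) = Σ_{k ≥ 1} ⌊n / p^k⌋. For p = 41, n = 681, the terms are:
  ⌊681/41^1⌋ = ⌊681/41⌋ = 16
(the next term ⌊681/41^2⌋ = 0, terminating the sum). Summing: v_41(681!) = 16 = 16.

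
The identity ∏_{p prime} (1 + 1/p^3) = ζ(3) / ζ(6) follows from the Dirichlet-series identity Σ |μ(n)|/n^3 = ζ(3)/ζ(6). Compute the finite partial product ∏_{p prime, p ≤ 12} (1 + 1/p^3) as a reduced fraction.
∏ = 1374624/1164625

The primes p ≤ 12 are [2, 3, 5, 7, 11]. For each, (1 + 1/p^3) = (p^3 + 1)/p^3. Multiplying these fractions over p ∈ [2, 3, 5, 7, 11] gives 1374624/1164625. (In the limit P → ∞ this tends to ζ(3)/ζ(6).)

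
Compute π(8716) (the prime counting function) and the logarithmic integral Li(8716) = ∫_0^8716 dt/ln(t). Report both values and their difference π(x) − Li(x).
π(8716) = 1086;  Li(8716) ≈ 1105.70;  π(x) − Li(x) ≈ -19.70.

Direct count of primes ≤ 8716 gives π(8716) = 1086. Numerical evaluation of the logarithmic integral gives Li(8716) ≈ 1105.70. The difference π(x) − Li(x) ≈ -19.70 is typically negative for small/moderate x (Li(x) overestimates), though Littlewood's theorem shows this sign changes infinitely often.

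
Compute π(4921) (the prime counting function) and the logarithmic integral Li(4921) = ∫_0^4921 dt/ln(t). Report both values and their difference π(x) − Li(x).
π(4921) = 657;  Li(4921) ≈ 675.00;  π(x) − Li(x) ≈ -18.00.

Direct count of primes ≤ 4921 gives π(4921) = 657. Numerical evaluation of the logarithmic integral gives Li(4921) ≈ 675.00. The difference π(x) − Li(x) ≈ -18.00 is typically negative for small/moderate x (Li(x) overestimates), though Littlewood's theorem shows this sign changes infinitely often.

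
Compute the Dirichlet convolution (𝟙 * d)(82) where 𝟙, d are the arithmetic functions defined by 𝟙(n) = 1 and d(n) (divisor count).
(𝟙 * d)(82) = 9

Divisors of 82: [1, 2, 41, 82]. For each d | 82:
  d = 1: 𝟙(1) · d(82/1) = 1 · 4 = 4
  d = 2: 𝟙(2) · d(82/2) = 1 · 2 = 2
  d = 41: 𝟙(41) · d(82/41) = 1 · 2 = 2
  d = 82: 𝟙(82) · d(82/82) = 1 · 1 = 1
Summing: (𝟙 * d)(82) = 4 + 2 + 2 + 1 = 9.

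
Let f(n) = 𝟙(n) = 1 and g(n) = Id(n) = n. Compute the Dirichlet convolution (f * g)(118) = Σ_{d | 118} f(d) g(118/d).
(𝟙 * Id)(118) = 180

Divisors of 118: [1, 2, 59, 118]. For each d | 118:
  d = 1: 𝟙(1) · Id(118/1) = 1 · 118 = 118
  d = 2: 𝟙(2) · Id(118/2) = 1 · 59 = 59
  d = 59: 𝟙(59) · Id(118/59) = 1 · 2 = 2
  d = 118: 𝟙(118) · Id(118/118) = 1 · 1 = 1
Summing: (𝟙 * Id)(118) = 118 + 59 + 2 + 1 = 180.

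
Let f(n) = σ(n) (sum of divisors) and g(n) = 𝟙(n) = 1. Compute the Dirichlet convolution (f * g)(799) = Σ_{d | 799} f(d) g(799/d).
(σ * 𝟙)(799) = 931

Divisors of 799: [1, 17, 47, 799]. For each d | 799:
  d = 1: σ(1) · 𝟙(799/1) = 1 · 1 = 1
  d = 17: σ(17) · 𝟙(799/17) = 18 · 1 = 18
  d = 47: σ(47) · 𝟙(799/47) = 48 · 1 = 48
  d = 799: σ(799) · 𝟙(799/799) = 864 · 1 = 864
Summing: (σ * 𝟙)(799) = 1 + 18 + 48 + 864 = 931.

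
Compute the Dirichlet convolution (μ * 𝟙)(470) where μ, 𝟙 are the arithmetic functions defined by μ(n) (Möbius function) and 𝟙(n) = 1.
(μ * 𝟙)(470) = 0

Divisors of 470: [1, 2, 5, 10, 47, 94, 235, 470]. For each d | 470:
  d = 1: μ(1) · 𝟙(470/1) = 1 · 1 = 1
  d = 2: μ(2) · 𝟙(470/2) = -1 · 1 = -1
  d = 5: μ(5) · 𝟙(470/5) = -1 · 1 = -1
  d = 10: μ(10) · 𝟙(470/10) = 1 · 1 = 1
  d = 47: μ(47) · 𝟙(470/47) = -1 · 1 = -1
  d = 94: μ(94) · 𝟙(470/94) = 1 · 1 = 1
  d = 235: μ(235) · 𝟙(470/235) = 1 · 1 = 1
  d = 470: μ(470) · 𝟙(470/470) = -1 · 1 = -1
Summing: (μ * 𝟙)(470) = 1 + -1 + -1 + 1 + -1 + 1 + 1 + -1 = 0.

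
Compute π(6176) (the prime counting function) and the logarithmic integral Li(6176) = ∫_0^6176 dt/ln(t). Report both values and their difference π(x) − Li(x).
π(6176) = 804;  Li(6176) ≈ 820.61;  π(x) − Li(x) ≈ -16.61.

Direct count of primes ≤ 6176 gives π(6176) = 804. Numerical evaluation of the logarithmic integral gives Li(6176) ≈ 820.61. The difference π(x) − Li(x) ≈ -16.61 is typically negative for small/moderate x (Li(x) overestimates), though Littlewood's theorem shows this sign changes infinitely often.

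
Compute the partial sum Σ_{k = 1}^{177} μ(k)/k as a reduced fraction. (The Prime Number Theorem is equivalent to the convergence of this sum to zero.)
Σ μ(k)/k = -405094636462344486762882436757770090366687617598923355652478890632/83294951893662609690425847675448128125490254797437431023480841994855

Values of μ(k) for 1 ≤ k ≤ 177: μ(1) = 1, μ(2) = -1, μ(3) = -1, μ(5) = -1, μ(6) = 1, μ(7) = -1, μ(10) = 1, μ(11) = -1, μ(13) = -1, μ(14) = 1, μ(15) = 1, μ(17) = -1, μ(19) = -1, μ(21) = 1, μ(22) = 1, μ(23) = -1, μ(26) = 1, μ(29) = -1, μ(30) = -1, μ(31) = -1, μ(33) = 1, μ(34) = 1, μ(35) = 1, μ(37) = -1, μ(38) = 1, μ(39) = 1, μ(41) = -1, μ(42) = -1, μ(43) = -1, μ(46) = 1, μ(47) = -1, μ(51) = 1, μ(53) = -1, μ(55) = 1, μ(57) = 1, μ(58) = 1, μ(59) = -1, μ(61) = -1, μ(62) = 1, μ(65) = 1, μ(66) = -1, μ(67) = -1, μ(69) = 1, μ(70) = -1, μ(71) = -1, μ(73) = -1, μ(74) = 1, μ(77) = 1, μ(78) = -1, μ(79) = -1, μ(82) = 1, μ(83) = -1, μ(85) = 1, μ(86) = 1, μ(87) = 1, μ(89) = -1, μ(91) = 1, μ(93) = 1, μ(94) = 1, μ(95) = 1, μ(97) = -1, μ(101) = -1, μ(102) = -1, μ(103) = -1, μ(105) = -1, μ(106) = 1, μ(107) = -1, μ(109) = -1, μ(110) = -1, μ(111) = 1, μ(113) = -1, μ(114) = -1, μ(115) = 1, μ(118) = 1, μ(119) = 1, μ(122) = 1, μ(123) = 1, μ(127) = -1, μ(129) = 1, μ(130) = -1, μ(131) = -1, μ(133) = 1, μ(134) = 1, μ(137) = -1, μ(138) = -1, μ(139) = -1, μ(141) = 1, μ(142) = 1, μ(143) = 1, μ(145) = 1, μ(146) = 1, μ(149) = -1, μ(151) = -1, μ(154) = -1, μ(155) = 1, μ(157) = -1, μ(158) = 1, μ(159) = 1, μ(161) = 1, μ(163) = -1, μ(165) = -1, μ(166) = 1, μ(167) = -1, μ(170) = -1, μ(173) = -1, μ(174) = -1, μ(177) = 1, with μ = 0 on non-squarefree integers. Summing μ(k)/k for k where μ(k) ≠ 0 gives -405094636462344486762882436757770090366687617598923355652478890632/83294951893662609690425847675448128125490254797437431023480841994855 ≈ -0.0049. (PNT ⟺ this sum → 0 as n → ∞.)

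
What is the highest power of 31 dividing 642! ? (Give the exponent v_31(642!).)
v_31(642!) = 20

Legendre's formula: v_p(n!) = Σ_{k ≥ 1} ⌊n / p^k⌋. For p = 31, n = 642, the terms are:
  ⌊642/31^1⌋ = ⌊642/31⌋ = 20
(the next term ⌊642/31^2⌋ = 0, terminating the sum). Summing: v_31(642!) = 20 = 20.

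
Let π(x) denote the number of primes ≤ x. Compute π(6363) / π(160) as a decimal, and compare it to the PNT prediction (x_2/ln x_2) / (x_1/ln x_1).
π(6363)/π(160) = 829/37 ≈ 22.4054;  PNT prediction ≈ 23.0449.

π(160) = 37 and π(6363) = 829, so π(6363)/π(160) ≈ 22.4054. The PNT-predicted ratio is (6363/ln(6363)) / (160/ln(160)) ≈ 23.0449. The two agree to within a few percent, as expected.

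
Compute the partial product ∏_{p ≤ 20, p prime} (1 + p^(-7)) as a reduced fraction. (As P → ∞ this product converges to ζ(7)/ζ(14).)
∏ = 1068826090093603336253543016500022477644576/1060040977976779320486482915314295925421875

The primes p ≤ 20 are [2, 3, 5, 7, 11, 13, 17, 19]. For each, (1 + 1/p^7) = (p^7 + 1)/p^7. Multiplying these fractions over p ∈ [2, 3, 5, 7, 11, 13, 17, 19] gives 1068826090093603336253543016500022477644576/1060040977976779320486482915314295925421875. (In the limit P → ∞ this tends to ζ(7)/ζ(14).)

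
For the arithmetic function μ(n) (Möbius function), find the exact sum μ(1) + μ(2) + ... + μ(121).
Σ_{n ≤ 121} μ(n) = -3

Compute μ(n) for each 1 ≤ n ≤ 121: μ(1) = 1, μ(2) = -1, μ(3) = -1, μ(4) = 0, μ(5) = -1, μ(6) = 1, μ(7) = -1, μ(8) = 0, μ(9) = 0, μ(10) = 1, μ(11) = -1, μ(12) = 0, μ(13) = -1, μ(14) = 1, μ(15) = 1, μ(16) = 0, μ(17) = -1, μ(18) = 0, μ(19) = -1, μ(20) = 0, μ(21) = 1, μ(22) = 1, μ(23) = -1, μ(24) = 0, μ(25) = 0, μ(26) = 1, μ(27) = 0, μ(28) = 0, μ(29) = -1, μ(30) = -1, μ(31) = -1, μ(32) = 0, μ(33) = 1, μ(34) = 1, μ(35) = 1, μ(36) = 0, μ(37) = -1, μ(38) = 1, μ(39) = 1, μ(40) = 0, μ(41) = -1, μ(42) = -1, μ(43) = -1, μ(44) = 0, μ(45) = 0, μ(46) = 1, μ(47) = -1, μ(48) = 0, μ(49) = 0, μ(50) = 0, μ(51) = 1, μ(52) = 0, μ(53) = -1, μ(54) = 0, μ(55) = 1, μ(56) = 0, μ(57) = 1, μ(58) = 1, μ(59) = -1, μ(60) = 0, μ(61) = -1, μ(62) = 1, μ(63) = 0, μ(64) = 0, μ(65) = 1, μ(66) = -1, μ(67) = -1, μ(68) = 0, μ(69) = 1, μ(70) = -1, μ(71) = -1, μ(72) = 0, μ(73) = -1, μ(74) = 1, μ(75) = 0, μ(76) = 0, μ(77) = 1, μ(78) = -1, μ(79) = -1, μ(80) = 0, μ(81) = 0, μ(82) = 1, μ(83) = -1, μ(84) = 0, μ(85) = 1, μ(86) = 1, μ(87) = 1, μ(88) = 0, μ(89) = -1, μ(90) = 0, μ(91) = 1, μ(92) = 0, μ(93) = 1, μ(94) = 1, μ(95) = 1, μ(96) = 0, μ(97) = -1, μ(98) = 0, μ(99) = 0, μ(100) = 0, μ(101) = -1, μ(102) = -1, μ(103) = -1, μ(104) = 0, μ(105) = -1, μ(106) = 1, μ(107) = -1, μ(108) = 0, μ(109) = -1, μ(110) = -1, μ(111) = 1, μ(112) = 0, μ(113) = -1, μ(114) = -1, μ(115) = 1, μ(116) = 0, μ(117) = 0, μ(118) = 1, μ(119) = 1, μ(120) = 0, μ(121) = 0. Summing all 121 values: -3. (Mertens function M(x) = Σ_{n ≤ x} μ(n); on average M(x) should be small (PNT ⟺ M(x) = o(x)).)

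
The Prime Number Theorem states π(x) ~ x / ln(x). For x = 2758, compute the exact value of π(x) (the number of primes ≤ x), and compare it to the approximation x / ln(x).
π(2758) = 402;  x/ln(x) ≈ 348.13;  relative error ≈ 13.40%.

Directly count primes up to 2758: π(2758) = 402. The PNT approximation gives 2758/ln(2758) ≈ 2758/7.92226 ≈ 348.13. Relative error (π(x) − x/ln(x)) / π(x) ≈ 13.40%; the approximation is known to undercount slightly (Li(x) is a better estimate).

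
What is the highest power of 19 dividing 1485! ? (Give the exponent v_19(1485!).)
v_19(1485!) = 82

Legendre's formula: v_p(n!) = Σ_{k ≥ 1} ⌊n / p^k⌋. For p = 19, n = 1485, the terms are:
  ⌊1485/19^1⌋ = ⌊1485/19⌋ = 78
  ⌊1485/19^2⌋ = ⌊1485/361⌋ = 4
(the next term ⌊1485/19^3⌋ = 0, terminating the sum). Summing: v_19(1485!) = 78 + 4 = 82.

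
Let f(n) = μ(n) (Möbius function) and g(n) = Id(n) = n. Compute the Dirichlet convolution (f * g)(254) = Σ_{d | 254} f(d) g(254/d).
(μ * Id)(254) = 126

Divisors of 254: [1, 2, 127, 254]. For each d | 254:
  d = 1: μ(1) · Id(254/1) = 1 · 254 = 254
  d = 2: μ(2) · Id(254/2) = -1 · 127 = -127
  d = 127: μ(127) · Id(254/127) = -1 · 2 = -2
  d = 254: μ(254) · Id(254/254) = 1 · 1 = 1
Summing: (μ * Id)(254) = 254 + -127 + -2 + 1 = 126.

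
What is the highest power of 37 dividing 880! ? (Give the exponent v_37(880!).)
v_37(880!) = 23

Legendre's formula: v_p(n!) = Σ_{k ≥ 1} ⌊n / p^k⌋. For p = 37, n = 880, the terms are:
  ⌊880/37^1⌋ = ⌊880/37⌋ = 23
(the next term ⌊880/37^2⌋ = 0, terminating the sum). Summing: v_37(880!) = 23 = 23.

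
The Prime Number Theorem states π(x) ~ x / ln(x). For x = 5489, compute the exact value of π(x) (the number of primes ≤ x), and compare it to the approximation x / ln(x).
π(5489) = 725;  x/ln(x) ≈ 637.48;  relative error ≈ 12.07%.

Directly count primes up to 5489: π(5489) = 725. The PNT approximation gives 5489/ln(5489) ≈ 5489/8.61050 ≈ 637.48. Relative error (π(x) − x/ln(x)) / π(x) ≈ 12.07%; the approximation is known to undercount slightly (Li(x) is a better estimate).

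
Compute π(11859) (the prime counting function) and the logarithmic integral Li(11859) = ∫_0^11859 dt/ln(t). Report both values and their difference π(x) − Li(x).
π(11859) = 1421;  Li(11859) ≈ 1446.08;  π(x) − Li(x) ≈ -25.08.

Direct count of primes ≤ 11859 gives π(11859) = 1421. Numerical evaluation of the logarithmic integral gives Li(11859) ≈ 1446.08. The difference π(x) − Li(x) ≈ -25.08 is typically negative for small/moderate x (Li(x) overestimates), though Littlewood's theorem shows this sign changes infinitely often.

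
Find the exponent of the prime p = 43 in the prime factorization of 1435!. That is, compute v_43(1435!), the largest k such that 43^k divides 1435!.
v_43(1435!) = 33

Legendre's formula: v_p(n!) = Σ_{k ≥ 1} ⌊n / p^k⌋. For p = 43, n = 1435, the terms are:
  ⌊1435/43^1⌋ = ⌊1435/43⌋ = 33
(the next term ⌊1435/43^2⌋ = 0, terminating the sum). Summing: v_43(1435!) = 33 = 33.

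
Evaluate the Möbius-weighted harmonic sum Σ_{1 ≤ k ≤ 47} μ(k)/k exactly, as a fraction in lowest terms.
Σ μ(k)/k = -12611493192339623/614889782588491410

Values of μ(k) for 1 ≤ k ≤ 47: μ(1) = 1, μ(2) = -1, μ(3) = -1, μ(5) = -1, μ(6) = 1, μ(7) = -1, μ(10) = 1, μ(11) = -1, μ(13) = -1, μ(14) = 1, μ(15) = 1, μ(17) = -1, μ(19) = -1, μ(21) = 1, μ(22) = 1, μ(23) = -1, μ(26) = 1, μ(29) = -1, μ(30) = -1, μ(31) = -1, μ(33) = 1, μ(34) = 1, μ(35) = 1, μ(37) = -1, μ(38) = 1, μ(39) = 1, μ(41) = -1, μ(42) = -1, μ(43) = -1, μ(46) = 1, μ(47) = -1, with μ = 0 on non-squarefree integers. Summing μ(k)/k for k where μ(k) ≠ 0 gives -12611493192339623/614889782588491410 ≈ -0.0205. (PNT ⟺ this sum → 0 as n → ∞.)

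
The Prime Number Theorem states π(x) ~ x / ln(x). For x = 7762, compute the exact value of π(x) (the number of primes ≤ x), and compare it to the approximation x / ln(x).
π(7762) = 985;  x/ln(x) ≈ 866.59;  relative error ≈ 12.02%.

Directly count primes up to 7762: π(7762) = 985. The PNT approximation gives 7762/ln(7762) ≈ 7762/8.95700 ≈ 866.59. Relative error (π(x) − x/ln(x)) / π(x) ≈ 12.02%; the approximation is known to undercount slightly (Li(x) is a better estimate).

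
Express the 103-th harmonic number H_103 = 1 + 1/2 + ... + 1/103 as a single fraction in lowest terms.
H_103 = 151349767267338274345189261892875037217718429/29012042540587955997705808574162155756055616

Direct summation: H_103 = 1 + 1/2 + ... + 1/103. The least common denominator is lcm(1, ..., 103) = 725301063514698899942645214354053893901390400; over this denominator the numerator is 725301063514698899942645214354053893901390400 + 362650531757349449971322607177026946950695200 + 241767021171566299980881738118017964633796800 + 181325265878674724985661303588513473475347600 + 145060212702939779988529042870810778780278080 + 120883510585783149990440869059008982316898400 + 103614437644956985706092173479150556271627200 + 90662632939337362492830651794256736737673800 + 80589007057188766660293912706005988211265600 + 72530106351469889994264521435405389390139040 + 65936460319518081812967746759459444900126400 + 60441755292891574995220434529504491158449200 + 55792389501130684610972708796465684146260800 + 51807218822478492853046086739575278135813600 + 48353404234313259996176347623603592926759360 + 45331316469668681246415325897128368368836900 + 42664768442041111761332071432591405523611200 + 40294503528594383330146956353002994105632800 + 38173740184984152628560274439687047047441600 + 36265053175734944997132260717702694695069520 + 34538145881652328568697391159716852090542400 + 32968230159759040906483873379729722450063200 + 31534828848465169562723704971915386691364800 + 30220877646445787497610217264752245579224600 + 29012042540587955997705808574162155756055616 + 27896194750565342305486354398232842073130400 + 26863002352396255553431304235335329403755200 + 25903609411239246426523043369787639067906800 + 25010381500506858618711903943243237720737600 + 24176702117156629998088173811801796463379680 + 23396808500474158062665974656582383674238400 + 22665658234834340623207662948564184184418450 + 21978820106506027270989248919819814966708800 + 21332384221020555880666035716295702761805600 + 20722887528991397141218434695830111254325440 + 20147251764297191665073478176501497052816400 + 19602731446343213511963384171731186321659200 + 19086870092492076314280137219843523523720800 + 18597463167043561536990902932155228048753600 + 18132526587867472498566130358851347347534760 + 17690269841821924388845005228147655948814400 + 17269072940826164284348695579858426045271200 + 16867466593365090696340586380326834741892800 + 16484115079879520453241936689864861225031600 + 16117801411437753332058782541201197642253120 + 15767414424232584781361852485957693345682400 + 15431937521589338296652025837320295614923200 + 15110438823222893748805108632376122789612300 + 14802062520708140815156024782735793753089600 + 14506021270293977998852904287081077878027808 + 14221589480680370587110690477530468507870400 + 13948097375282671152743177199116421036565200 + 13684925726692432074389532346302903658516800 + 13431501176198127776715652117667664701877600 + 13187292063903616362593549351891888980025280 + 12951804705619623213261521684893819533953400 + 12724580061661384209520091479895682349147200 + 12505190750253429309355951971621618860368800 + 12293238364655913558349918887356845659345600 + 12088351058578314999044086905900898231689840 + 11890181369093424589223692038591047441006400 + 11698404250237079031332987328291191837119200 + 11512715293884109522899130386572284030180800 + 11332829117417170311603831474282092092209225 + 11158477900226136922194541759293136829252160 + 10989410053253013635494624459909907483354400 + 10825389007682073133472316632150058117931200 + 10666192110510277940333017858147851380902800 + 10511609616155056520907901657305128897121600 + 10361443764495698570609217347915055627162720 + 10215507936826745069614721328930336533822400 + 10073625882148595832536739088250748526408200 + 9935631007050669862228016634987039642484800 + 9801365723171606755981692085865593160829600 + 9670680846862651999235269524720718585351872 + 9543435046246038157140068609921761761860400 + 9419494331359725973281106679922777842875200 + 9298731583521780768495451466077614024376800 + 9181026120439226581552471067772834100017600 + 9066263293933736249283065179425673673767380 + 8954334117465418517810434745111776467918400 + 8845134920910962194422502614073827974407200 + 8738567030297577107742713425952456553028800 + 8634536470413082142174347789929213022635600 + 8532953688408222352266414286518281104722240 + 8433733296682545348170293190163417370946400 + 8336793833502286206237301314414412573579200 + 8242057539939760226620968344932430612515800 + 8149450151850549437557811397236560605633600 + 8058900705718876666029391270600598821126560 + 7970341357304383515853244113780812020894400 + 7883707212116292390680926242978846672841200 + 7798936166824719354221991552194127891412800 + 7715968760794669148326012918660147807461600 + 7634748036996830525712054887937409409488320 + 7555219411611446874402554316188061394806150 + 7477330551697926803532424890247978287643200 + 7401031260354070407578012391367896876544800 + 7326273368835342423663082973273271655569600 + 7253010635146988999426452143540538939013904 + 7181198648660385147946982320337167266350400 + 7110794740340185293555345238765234253935200 + 7041757898200960193617914702466542659236800 = 3783744181683456858629731547321875930442960725, so H_103 = 3783744181683456858629731547321875930442960725/725301063514698899942645214354053893901390400; reducing by gcd(3783744181683456858629731547321875930442960725, 725301063514698899942645214354053893901390400) = 25 gives 151349767267338274345189261892875037217718429/29012042540587955997705808574162155756055616 ≈ 5.21679. (The PNT-adjacent estimate ln(103) + γ ≈ 5.21194 matches within O(1/n).)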